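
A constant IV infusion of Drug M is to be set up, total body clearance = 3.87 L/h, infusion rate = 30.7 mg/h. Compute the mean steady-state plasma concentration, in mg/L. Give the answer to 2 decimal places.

7.93 mg/L

At steady state Css = R₀ / CL = 30.7 / 3.870 = 7.933 mg/L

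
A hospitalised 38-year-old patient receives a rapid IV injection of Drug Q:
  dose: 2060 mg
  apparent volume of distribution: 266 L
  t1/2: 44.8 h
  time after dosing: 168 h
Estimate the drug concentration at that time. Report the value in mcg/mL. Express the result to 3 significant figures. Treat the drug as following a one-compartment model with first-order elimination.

0.576 mcg/mL

C₀ = Dose / Vd = 2060 / 266 = 7.744 mg/L
k = ln2 / t½ = 0.693147 / 44.8 = 0.01547 h⁻¹
C = C₀ · e^(−k·t) = 7.744 × e^(−0.01547 × 168)
  = 7.744 × 0.07435 = 0.5758 mg/L
(0.5758 mg/L = 0.5758 mcg/mL)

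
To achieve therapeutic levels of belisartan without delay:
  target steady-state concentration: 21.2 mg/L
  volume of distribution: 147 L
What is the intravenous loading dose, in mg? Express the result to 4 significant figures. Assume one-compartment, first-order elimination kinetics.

3116 mg

LD = Css × Vd = 21.2 × 147 = 3116 mg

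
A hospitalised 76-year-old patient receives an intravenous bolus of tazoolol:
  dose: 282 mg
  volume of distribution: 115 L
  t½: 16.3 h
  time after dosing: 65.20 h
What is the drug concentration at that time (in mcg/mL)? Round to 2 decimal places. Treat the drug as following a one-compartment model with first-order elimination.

C₀ = Dose / Vd = 282.0 / 115 = 2.452 mg/L
k = ln2 / t½ = 0.693147 / 16.3 = 0.04252 h⁻¹
t / t½ = 65.20 / 16.3 = 4 half-lives
C = C₀ × (1/2)^4 = 2.452 × 0.06250 = 0.1533 mg/L
(0.1533 mg/L = 0.1533 mcg/mL)

0.15 mcg/mL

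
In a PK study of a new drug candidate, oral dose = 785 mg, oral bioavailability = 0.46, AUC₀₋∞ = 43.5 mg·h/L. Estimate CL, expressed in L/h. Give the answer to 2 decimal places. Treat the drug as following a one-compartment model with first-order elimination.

CL = F·Dose / AUC = 0.46 × 785 / 43.5 = 8.301 L/h

8.30 L/h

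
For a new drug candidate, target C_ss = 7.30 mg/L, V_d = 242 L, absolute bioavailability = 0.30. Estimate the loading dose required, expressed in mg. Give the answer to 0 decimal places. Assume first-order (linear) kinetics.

LD = Css × Vd / F = 7.30 × 242 / 0.30 = 5889 mg

5889 mg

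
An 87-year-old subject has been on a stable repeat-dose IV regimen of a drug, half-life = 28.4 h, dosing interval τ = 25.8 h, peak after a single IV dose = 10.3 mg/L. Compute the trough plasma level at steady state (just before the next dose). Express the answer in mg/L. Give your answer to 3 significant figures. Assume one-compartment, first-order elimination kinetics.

k = ln2 / t½ = 0.693147 / 28.4 = 0.02441 h⁻¹
e^(−kτ) = e^(−0.02441 × 25.8) = 0.5327
Accumulation ratio R = 1 / (1 − e^(−kτ)) = 1 / (1 − 0.5327) = 2.140
Steady-state trough = C₀ × R × e^(−kτ) = 10.3 × 2.140 × 0.5327 = 11.74 mg/L

11.7 mg/L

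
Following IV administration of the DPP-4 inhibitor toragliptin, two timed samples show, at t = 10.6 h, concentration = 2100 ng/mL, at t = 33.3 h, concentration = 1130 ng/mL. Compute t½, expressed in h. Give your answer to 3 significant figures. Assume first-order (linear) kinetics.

k = ln(C₁/C₂) / (t₂ − t₁) = ln(2100/1130) / (33.3 − 10.6)
  = 0.6197 / 22.70 = 0.02730 h⁻¹
t½ = ln2 / k = 0.693147 / 0.02730 = 25.39 h

25.4 h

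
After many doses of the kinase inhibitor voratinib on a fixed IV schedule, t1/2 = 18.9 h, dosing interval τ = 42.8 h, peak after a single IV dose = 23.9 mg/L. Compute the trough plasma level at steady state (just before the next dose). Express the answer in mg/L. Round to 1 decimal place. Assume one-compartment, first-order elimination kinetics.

k = ln2 / t½ = 0.693147 / 18.9 = 0.03667 h⁻¹
e^(−kτ) = e^(−0.03667 × 42.8) = 0.2082
Accumulation ratio R = 1 / (1 − e^(−kτ)) = 1 / (1 − 0.2082) = 1.263
Steady-state trough = C₀ × R × e^(−kτ) = 23.9 × 1.263 × 0.2082 = 6.285 mg/L

6.3 mg/L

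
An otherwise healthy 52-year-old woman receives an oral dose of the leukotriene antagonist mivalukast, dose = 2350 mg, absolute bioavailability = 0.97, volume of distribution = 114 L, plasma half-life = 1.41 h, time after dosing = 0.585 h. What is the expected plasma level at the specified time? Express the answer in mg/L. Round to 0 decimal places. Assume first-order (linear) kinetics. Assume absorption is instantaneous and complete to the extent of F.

15 mg/L

Amount reaching circulation = F × Dose = 0.97 × 2350 = 2280 mg
C₀ = F·Dose / Vd = 2280 / 114 = 20.00 mg/L
k = ln2 / t½ = 0.693147 / 1.41 = 0.4916 h⁻¹
C = C₀ · e^(−k·t) = 20.00 × e^(−0.4916 × 0.585)
  = 20.00 × 0.7501 = 15.00 mg/L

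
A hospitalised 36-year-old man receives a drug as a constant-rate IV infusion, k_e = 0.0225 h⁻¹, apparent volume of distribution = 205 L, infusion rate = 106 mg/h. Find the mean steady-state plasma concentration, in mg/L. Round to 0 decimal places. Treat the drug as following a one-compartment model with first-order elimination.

23 mg/L

CL = k × Vd = 0.02250 × 205 = 4.613 L/h
At steady state Css = R₀ / CL = 106 / 4.613 = 22.98 mg/L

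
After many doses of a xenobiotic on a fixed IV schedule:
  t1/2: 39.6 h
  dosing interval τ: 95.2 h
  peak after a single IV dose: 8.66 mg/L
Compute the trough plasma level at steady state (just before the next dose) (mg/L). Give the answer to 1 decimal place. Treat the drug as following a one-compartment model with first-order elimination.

k = ln2 / t½ = 0.693147 / 39.6 = 0.01750 h⁻¹
e^(−kτ) = e^(−0.01750 × 95.2) = 0.1890
Accumulation ratio R = 1 / (1 − e^(−kτ)) = 1 / (1 − 0.1890) = 1.233
Steady-state trough = C₀ × R × e^(−kτ) = 8.66 × 1.233 × 0.1890 = 2.018 mg/L

2.0 mg/L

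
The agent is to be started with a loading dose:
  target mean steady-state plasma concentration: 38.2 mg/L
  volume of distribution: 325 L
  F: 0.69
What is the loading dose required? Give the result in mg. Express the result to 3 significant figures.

18000 mg

LD = Css × Vd / F = 38.2 × 325 / 0.69 = 17990 mg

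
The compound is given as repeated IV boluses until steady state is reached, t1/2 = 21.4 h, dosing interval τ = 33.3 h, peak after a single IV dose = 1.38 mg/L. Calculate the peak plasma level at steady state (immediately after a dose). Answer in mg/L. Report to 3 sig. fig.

k = ln2 / t½ = 0.693147 / 21.4 = 0.03239 h⁻¹
e^(−kτ) = e^(−0.03239 × 33.3) = 0.3401
Accumulation ratio R = 1 / (1 − e^(−kτ)) = 1 / (1 − 0.3401) = 1.515
Steady-state peak = C₀ × R = 1.38 × 1.515 = 2.091 mg/L

2.09 mg/L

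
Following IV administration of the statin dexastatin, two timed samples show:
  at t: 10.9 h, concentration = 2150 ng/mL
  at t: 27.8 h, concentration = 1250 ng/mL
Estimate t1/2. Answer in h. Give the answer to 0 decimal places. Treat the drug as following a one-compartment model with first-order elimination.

22 h

k = ln(C₁/C₂) / (t₂ − t₁) = ln(2150/1250) / (27.8 − 10.9)
  = 0.5423 / 16.90 = 0.03209 h⁻¹
t½ = ln2 / k = 0.693147 / 0.03209 = 21.60 h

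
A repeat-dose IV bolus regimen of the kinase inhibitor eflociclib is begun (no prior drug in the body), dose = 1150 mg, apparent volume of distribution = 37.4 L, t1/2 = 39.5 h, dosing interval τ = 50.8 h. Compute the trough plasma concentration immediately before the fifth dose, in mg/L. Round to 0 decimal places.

C₀ per dose = Dose / Vd = 1150 / 37.4 = 30.75 mg/L
k = ln2 / t½ = 0.693147 / 39.5 = 0.01755 h⁻¹
Fraction remaining after one interval: r = e^(−kτ) = e^(−0.01755 × 50.8) = 0.4100
Before dose 5, 4 doses have been given (aged 1τ, 2τ, 3τ, 4τ).
C_trough = C₀ × (r + r² + … + r^4) = C₀ × r(1−r^4)/(1−r)
        = 30.75 × 0.4100 × (1 − 0.02826) / (1 − 0.4100) = 20.76 mg/L

21 mg/L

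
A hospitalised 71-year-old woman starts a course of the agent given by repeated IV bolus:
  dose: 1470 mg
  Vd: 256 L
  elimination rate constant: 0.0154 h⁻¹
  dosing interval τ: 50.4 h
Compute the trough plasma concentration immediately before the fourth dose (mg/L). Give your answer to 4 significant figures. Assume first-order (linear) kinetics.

C₀ per dose = Dose / Vd = 1470 / 256 = 5.742 mg/L
Fraction remaining after one interval: r = e^(−kτ) = e^(−0.01540 × 50.4) = 0.4602
Before dose 4, 3 doses have been given (aged 1τ, 2τ, 3τ).
C_trough = C₀ × (r + r² + … + r^3) = C₀ × r(1−r^3)/(1−r)
        = 5.742 × 0.4602 × (1 − 0.09746) / (1 − 0.4602) = 4.418 mg/L

4.418 mg/L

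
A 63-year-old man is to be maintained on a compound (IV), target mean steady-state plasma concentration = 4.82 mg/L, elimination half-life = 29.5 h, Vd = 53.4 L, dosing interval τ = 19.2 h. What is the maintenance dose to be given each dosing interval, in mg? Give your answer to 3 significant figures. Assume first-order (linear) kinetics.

116 mg

k = ln2 / t½ = 0.693147 / 29.5 = 0.02350 h⁻¹
CL = k × Vd = 0.02350 × 53.4 = 1.255 L/h
At steady state, Dose/τ = Css × CL.
Dose = Css × CL × τ = 4.82 × 1.255 × 19.2 = 116.1 mg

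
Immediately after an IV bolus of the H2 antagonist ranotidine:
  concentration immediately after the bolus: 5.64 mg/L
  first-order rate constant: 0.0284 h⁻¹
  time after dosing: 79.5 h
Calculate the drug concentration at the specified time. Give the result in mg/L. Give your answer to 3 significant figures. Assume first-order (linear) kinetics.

0.590 mg/L

C = C₀ · e^(−k·t) = 5.640 × e^(−0.02840 × 79.5)
  = 5.640 × 0.1046 = 0.5899 mg/L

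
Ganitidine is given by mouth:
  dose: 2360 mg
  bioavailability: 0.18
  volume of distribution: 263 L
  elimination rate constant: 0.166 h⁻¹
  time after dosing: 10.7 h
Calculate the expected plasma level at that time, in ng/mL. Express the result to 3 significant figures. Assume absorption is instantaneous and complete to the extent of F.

273 ng/mL

Amount reaching circulation = F × Dose = 0.18 × 2360 = 424.8 mg
C₀ = F·Dose / Vd = 424.8 / 263 = 1.615 mg/L
C = C₀ · e^(−k·t) = 1.615 × e^(−0.1660 × 10.7)
  = 1.615 × 0.1693 = 0.2734 mg/L
Convert: 0.2734 mg/L × 1000 = 273.4 ng/mL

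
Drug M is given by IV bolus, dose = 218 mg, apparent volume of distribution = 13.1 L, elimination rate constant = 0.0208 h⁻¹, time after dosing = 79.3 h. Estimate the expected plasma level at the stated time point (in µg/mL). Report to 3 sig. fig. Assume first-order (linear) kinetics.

C₀ = Dose / Vd = 218.0 / 13.1 = 16.64 mg/L
C = C₀ · e^(−k·t) = 16.64 × e^(−0.02080 × 79.3)
  = 16.64 × 0.1922 = 3.198 mg/L
(3.198 mg/L = 3.198 µg/mL)

3.20 µg/mL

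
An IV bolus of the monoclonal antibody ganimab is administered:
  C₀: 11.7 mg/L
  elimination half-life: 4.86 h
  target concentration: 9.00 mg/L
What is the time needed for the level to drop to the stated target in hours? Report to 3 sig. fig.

k = ln2 / t½ = 0.693147 / 4.86 = 0.1426 h⁻¹
t = ln(C₀ / C) / k = ln(11.70 / 9.00) / 0.1426
  = ln(1.300) / 0.1426 = 0.2624 / 0.1426 = 1.840 h

1.84 h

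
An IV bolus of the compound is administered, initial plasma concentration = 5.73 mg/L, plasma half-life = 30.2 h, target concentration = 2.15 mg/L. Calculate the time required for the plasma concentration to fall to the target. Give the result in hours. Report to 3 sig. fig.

42.7 h

k = ln2 / t½ = 0.693147 / 30.2 = 0.02295 h⁻¹
t = ln(C₀ / C) / k = ln(5.730 / 2.15) / 0.02295
  = ln(2.665) / 0.02295 = 0.9802 / 0.02295 = 42.71 h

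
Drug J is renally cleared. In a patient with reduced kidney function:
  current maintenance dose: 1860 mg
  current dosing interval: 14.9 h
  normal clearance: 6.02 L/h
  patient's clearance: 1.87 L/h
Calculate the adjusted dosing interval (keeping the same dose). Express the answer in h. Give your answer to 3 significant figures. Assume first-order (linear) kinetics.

To keep the same average steady-state level, dosing rate must scale with clearance.
CL ratio = 1.87 / 6.02 = 0.3106
New interval (same dose) = 14.9 / 0.3106 = 47.97 h

48.0 h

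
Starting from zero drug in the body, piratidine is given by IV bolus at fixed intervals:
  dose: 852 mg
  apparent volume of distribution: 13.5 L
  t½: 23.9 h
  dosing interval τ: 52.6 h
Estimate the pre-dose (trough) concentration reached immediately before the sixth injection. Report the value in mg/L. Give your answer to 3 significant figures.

C₀ per dose = Dose / Vd = 852 / 13.5 = 63.11 mg/L
k = ln2 / t½ = 0.693147 / 23.9 = 0.02900 h⁻¹
Fraction remaining after one interval: r = e^(−kτ) = e^(−0.02900 × 52.6) = 0.2175
Before dose 6, 5 doses have been given (aged 1τ, 2τ, 3τ, 4τ, 5τ).
C_trough = C₀ × (r + r² + … + r^5) = C₀ × r(1−r^5)/(1−r)
        = 63.11 × 0.2175 × (1 − 0.0004867) / (1 − 0.2175) = 17.53 mg/L

17.5 mg/L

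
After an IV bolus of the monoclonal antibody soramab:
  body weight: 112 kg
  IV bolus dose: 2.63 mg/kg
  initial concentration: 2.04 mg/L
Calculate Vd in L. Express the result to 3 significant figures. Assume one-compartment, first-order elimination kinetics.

144 L

Dose = 2.63 × 112 = 294.6 mg
Vd = Dose / C₀ = 294.6 / 2.04 = 144.4 L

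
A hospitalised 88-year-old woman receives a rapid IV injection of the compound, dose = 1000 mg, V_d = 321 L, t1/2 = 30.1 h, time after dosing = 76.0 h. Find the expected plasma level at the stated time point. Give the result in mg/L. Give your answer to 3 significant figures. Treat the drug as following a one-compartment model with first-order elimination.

C₀ = Dose / Vd = 1000 / 321 = 3.115 mg/L
k = ln2 / t½ = 0.693147 / 30.1 = 0.02303 h⁻¹
C = C₀ · e^(−k·t) = 3.115 × e^(−0.02303 × 76.0)
  = 3.115 × 0.1737 = 0.5411 mg/L

0.541 mg/L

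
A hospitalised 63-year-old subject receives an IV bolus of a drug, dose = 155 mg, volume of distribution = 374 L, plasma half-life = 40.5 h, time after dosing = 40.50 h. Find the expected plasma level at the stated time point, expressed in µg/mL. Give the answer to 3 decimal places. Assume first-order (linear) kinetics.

0.207 µg/mL

C₀ = Dose / Vd = 155.0 / 374 = 0.4144 mg/L
k = ln2 / t½ = 0.693147 / 40.5 = 0.01711 h⁻¹
t / t½ = 40.50 / 40.5 = 1 half-lives
C = C₀ × (1/2)^1 = 0.4144 × 0.5000 = 0.2072 mg/L
(0.2072 mg/L = 0.2072 µg/mL)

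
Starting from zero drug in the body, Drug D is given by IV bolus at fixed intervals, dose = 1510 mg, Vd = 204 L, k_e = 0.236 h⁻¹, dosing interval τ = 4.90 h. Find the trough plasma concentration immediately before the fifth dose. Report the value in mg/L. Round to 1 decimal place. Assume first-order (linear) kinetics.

3.4 mg/L

C₀ per dose = Dose / Vd = 1510 / 204 = 7.402 mg/L
Fraction remaining after one interval: r = e^(−kτ) = e^(−0.2360 × 4.90) = 0.3146
Before dose 5, 4 doses have been given (aged 1τ, 2τ, 3τ, 4τ).
C_trough = C₀ × (r + r² + … + r^4) = C₀ × r(1−r^4)/(1−r)
        = 7.402 × 0.3146 × (1 − 0.009796) / (1 − 0.3146) = 3.364 mg/L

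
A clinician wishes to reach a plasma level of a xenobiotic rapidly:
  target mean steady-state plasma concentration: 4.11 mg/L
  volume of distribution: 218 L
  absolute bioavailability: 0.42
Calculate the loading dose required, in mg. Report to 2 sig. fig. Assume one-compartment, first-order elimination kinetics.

LD = Css × Vd / F = 4.11 × 218 / 0.42 = 2133 mg

2100 mg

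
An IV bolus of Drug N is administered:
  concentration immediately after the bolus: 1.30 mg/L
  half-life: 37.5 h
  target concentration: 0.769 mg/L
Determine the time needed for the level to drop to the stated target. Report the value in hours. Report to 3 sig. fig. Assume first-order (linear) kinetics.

28.4 h

k = ln2 / t½ = 0.693147 / 37.5 = 0.01848 h⁻¹
t = ln(C₀ / C) / k = ln(1.300 / 0.769) / 0.01848
  = ln(1.691) / 0.01848 = 0.5253 / 0.01848 = 28.43 h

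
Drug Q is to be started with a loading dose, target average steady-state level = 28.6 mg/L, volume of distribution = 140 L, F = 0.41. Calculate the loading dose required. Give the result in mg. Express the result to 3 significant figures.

LD = Css × Vd / F = 28.6 × 140 / 0.41 = 9766 mg

9770 mg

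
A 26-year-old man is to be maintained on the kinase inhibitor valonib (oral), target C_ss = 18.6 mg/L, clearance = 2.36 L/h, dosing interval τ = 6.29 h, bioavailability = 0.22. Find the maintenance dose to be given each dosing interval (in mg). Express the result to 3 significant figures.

At steady state, F × (Dose/τ) = Css × CL.
Dose = Css × CL × τ / F = 18.6 × 2.360 × 6.29 / 0.22 = 1255 mg

1260 mg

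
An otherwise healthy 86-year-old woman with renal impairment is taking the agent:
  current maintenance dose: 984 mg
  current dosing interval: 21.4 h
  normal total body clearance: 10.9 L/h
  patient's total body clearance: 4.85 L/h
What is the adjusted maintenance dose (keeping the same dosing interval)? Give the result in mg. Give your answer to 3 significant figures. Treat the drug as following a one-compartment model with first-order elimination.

438 mg

To keep the same average steady-state level, dosing rate must scale with clearance.
CL ratio = 4.85 / 10.9 = 0.4450
New dose (same interval) = 984 × 0.4450 = 437.9 mg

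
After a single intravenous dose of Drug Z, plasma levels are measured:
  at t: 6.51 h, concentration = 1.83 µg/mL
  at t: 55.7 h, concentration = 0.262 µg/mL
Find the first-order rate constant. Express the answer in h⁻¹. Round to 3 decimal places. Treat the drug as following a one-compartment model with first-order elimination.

0.040 h⁻¹

k = ln(C₁/C₂) / (t₂ − t₁) = ln(1.83/0.262) / (55.7 − 6.51)
  = 1.944 / 49.19 = 0.03952 h⁻¹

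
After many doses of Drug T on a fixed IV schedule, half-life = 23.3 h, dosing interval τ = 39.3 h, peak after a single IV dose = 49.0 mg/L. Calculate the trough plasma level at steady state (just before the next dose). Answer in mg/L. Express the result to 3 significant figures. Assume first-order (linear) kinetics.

22.1 mg/L

k = ln2 / t½ = 0.693147 / 23.3 = 0.02975 h⁻¹
e^(−kτ) = e^(−0.02975 × 39.3) = 0.3106
Accumulation ratio R = 1 / (1 − e^(−kτ)) = 1 / (1 − 0.3106) = 1.451
Steady-state trough = C₀ × R × e^(−kτ) = 49.0 × 1.451 × 0.3106 = 22.08 mg/L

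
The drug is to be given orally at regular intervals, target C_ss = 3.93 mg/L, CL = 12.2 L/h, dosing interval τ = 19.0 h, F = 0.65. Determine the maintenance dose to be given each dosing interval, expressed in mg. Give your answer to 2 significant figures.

1400 mg

At steady state, F × (Dose/τ) = Css × CL.
Dose = Css × CL × τ / F = 3.93 × 12.20 × 19.0 / 0.65 = 1401 mg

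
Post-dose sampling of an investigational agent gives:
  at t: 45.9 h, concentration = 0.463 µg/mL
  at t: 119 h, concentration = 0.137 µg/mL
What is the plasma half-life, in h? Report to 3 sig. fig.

41.6 h

k = ln(C₁/C₂) / (t₂ − t₁) = ln(0.463/0.137) / (119 − 45.9)
  = 1.218 / 73.10 = 0.01666 h⁻¹
t½ = ln2 / k = 0.693147 / 0.01666 = 41.61 h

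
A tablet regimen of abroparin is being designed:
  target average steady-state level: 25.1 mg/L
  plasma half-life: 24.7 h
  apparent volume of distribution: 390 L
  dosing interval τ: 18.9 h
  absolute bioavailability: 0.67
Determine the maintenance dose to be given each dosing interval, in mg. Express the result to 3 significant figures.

k = ln2 / t½ = 0.693147 / 24.7 = 0.02806 h⁻¹
CL = k × Vd = 0.02806 × 390 = 10.94 L/h
At steady state, F × (Dose/τ) = Css × CL.
Dose = Css × CL × τ / F = 25.1 × 10.94 × 18.9 / 0.67 = 7746 mg

7750 mg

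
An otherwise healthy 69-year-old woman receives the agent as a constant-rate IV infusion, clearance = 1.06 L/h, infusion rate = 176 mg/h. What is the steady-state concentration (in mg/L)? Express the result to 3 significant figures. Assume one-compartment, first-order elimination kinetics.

166 mg/L

At steady state Css = R₀ / CL = 176 / 1.060 = 166.0 mg/L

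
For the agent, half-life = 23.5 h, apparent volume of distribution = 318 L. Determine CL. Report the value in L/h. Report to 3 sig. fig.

k = ln2 / t½ = 0.693147 / 23.5 = 0.02950 h⁻¹
CL = k × Vd = 0.02950 × 318 = 9.381 L/h

9.38 L/h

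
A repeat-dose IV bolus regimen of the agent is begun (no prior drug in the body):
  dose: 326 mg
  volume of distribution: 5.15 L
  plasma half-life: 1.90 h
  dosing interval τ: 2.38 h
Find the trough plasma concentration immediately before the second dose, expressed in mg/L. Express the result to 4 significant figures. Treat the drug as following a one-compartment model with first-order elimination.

C₀ per dose = Dose / Vd = 326 / 5.15 = 63.30 mg/L
k = ln2 / t½ = 0.693147 / 1.90 = 0.3648 h⁻¹
Fraction remaining after one interval: r = e^(−kτ) = e^(−0.3648 × 2.38) = 0.4197
Before dose 2, 1 dose has been given (aged 1τ).
C_trough = C₀ × r = 63.30 × 0.4197 = 26.57 mg/L

26.57 mg/L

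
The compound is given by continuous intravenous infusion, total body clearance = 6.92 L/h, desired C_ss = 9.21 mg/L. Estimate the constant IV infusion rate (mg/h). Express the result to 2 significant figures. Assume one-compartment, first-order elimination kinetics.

At steady state, infusion rate R₀ = Css × CL = 9.21 × 6.920 = 63.73 mg/h

64 mg/h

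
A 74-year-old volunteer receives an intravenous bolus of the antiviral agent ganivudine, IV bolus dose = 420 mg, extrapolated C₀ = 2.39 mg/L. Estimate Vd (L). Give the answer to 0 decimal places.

176 L

Vd = Dose / C₀ = 420.0 / 2.39 = 175.7 L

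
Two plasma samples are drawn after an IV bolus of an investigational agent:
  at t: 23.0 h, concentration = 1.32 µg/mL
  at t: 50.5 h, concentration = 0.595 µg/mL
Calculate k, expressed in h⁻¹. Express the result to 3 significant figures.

0.0290 h⁻¹

k = ln(C₁/C₂) / (t₂ − t₁) = ln(1.32/0.595) / (50.5 − 23.0)
  = 0.7968 / 27.50 = 0.02897 h⁻¹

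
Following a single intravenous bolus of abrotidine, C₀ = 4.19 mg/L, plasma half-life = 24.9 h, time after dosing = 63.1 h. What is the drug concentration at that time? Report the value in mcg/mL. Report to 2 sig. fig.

0.72 mcg/mL

k = ln2 / t½ = 0.693147 / 24.9 = 0.02784 h⁻¹
C = C₀ · e^(−k·t) = 4.190 × e^(−0.02784 × 63.1)
  = 4.190 × 0.1726 = 0.7232 mg/L
(0.7232 mg/L = 0.7232 mcg/mL)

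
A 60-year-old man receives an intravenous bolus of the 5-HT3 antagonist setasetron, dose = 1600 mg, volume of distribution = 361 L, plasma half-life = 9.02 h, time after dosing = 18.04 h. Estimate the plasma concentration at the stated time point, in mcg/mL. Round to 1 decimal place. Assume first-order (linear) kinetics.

1.1 mcg/mL

C₀ = Dose / Vd = 1600 / 361 = 4.432 mg/L
k = ln2 / t½ = 0.693147 / 9.02 = 0.07685 h⁻¹
t / t½ = 18.04 / 9.02 = 2 half-lives
C = C₀ × (1/2)^2 = 4.432 × 0.2500 = 1.108 mg/L
(1.108 mg/L = 1.108 mcg/mL)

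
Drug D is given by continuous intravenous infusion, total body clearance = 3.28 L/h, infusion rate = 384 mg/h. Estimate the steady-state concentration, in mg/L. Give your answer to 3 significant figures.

At steady state Css = R₀ / CL = 384 / 3.280 = 117.1 mg/L

117 mg/L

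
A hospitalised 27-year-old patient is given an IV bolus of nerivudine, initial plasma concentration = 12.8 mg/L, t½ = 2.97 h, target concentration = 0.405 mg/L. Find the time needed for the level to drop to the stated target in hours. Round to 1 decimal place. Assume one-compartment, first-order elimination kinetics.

k = ln2 / t½ = 0.693147 / 2.97 = 0.2334 h⁻¹
t = ln(C₀ / C) / k = ln(12.80 / 0.405) / 0.2334
  = ln(31.60) / 0.2334 = 3.453 / 0.2334 = 14.79 h

14.8 h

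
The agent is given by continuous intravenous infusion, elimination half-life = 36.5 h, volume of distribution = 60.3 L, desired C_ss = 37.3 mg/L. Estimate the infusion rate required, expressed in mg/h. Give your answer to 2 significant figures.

k = ln2 / t½ = 0.693147 / 36.5 = 0.01899 h⁻¹
CL = k × Vd = 0.01899 × 60.3 = 1.145 L/h
At steady state, infusion rate R₀ = Css × CL = 37.3 × 1.145 = 42.71 mg/h

43 mg/h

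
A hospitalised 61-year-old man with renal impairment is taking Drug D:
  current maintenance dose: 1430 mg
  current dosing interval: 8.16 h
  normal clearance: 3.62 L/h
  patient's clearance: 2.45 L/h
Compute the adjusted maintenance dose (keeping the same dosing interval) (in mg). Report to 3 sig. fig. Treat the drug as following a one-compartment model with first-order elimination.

968 mg

To keep the same average steady-state level, dosing rate must scale with clearance.
CL ratio = 2.45 / 3.62 = 0.6768
New dose (same interval) = 1430 × 0.6768 = 967.8 mg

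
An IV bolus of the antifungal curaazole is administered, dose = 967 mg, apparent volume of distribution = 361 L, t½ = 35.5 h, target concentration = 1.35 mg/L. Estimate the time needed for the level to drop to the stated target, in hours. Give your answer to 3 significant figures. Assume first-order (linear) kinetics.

C₀ = Dose / Vd = 967.0 / 361 = 2.679 mg/L
k = ln2 / t½ = 0.693147 / 35.5 = 0.01953 h⁻¹
t = ln(C₀ / C) / k = ln(2.679 / 1.35) / 0.01953
  = ln(1.984) / 0.01953 = 0.6851 / 0.01953 = 35.08 h

35.1 h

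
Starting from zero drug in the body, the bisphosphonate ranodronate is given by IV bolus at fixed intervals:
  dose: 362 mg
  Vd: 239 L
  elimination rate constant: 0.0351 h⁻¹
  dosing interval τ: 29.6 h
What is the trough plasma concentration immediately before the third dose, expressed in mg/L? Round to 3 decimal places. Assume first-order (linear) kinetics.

0.726 mg/L

C₀ per dose = Dose / Vd = 362 / 239 = 1.515 mg/L
Fraction remaining after one interval: r = e^(−kτ) = e^(−0.03510 × 29.6) = 0.3538
Before dose 3, 2 doses have been given (aged 1τ, 2τ).
C_trough = C₀ × (r + r²) = 1.515 × (0.3538 + 0.1252) = 0.7257 mg/L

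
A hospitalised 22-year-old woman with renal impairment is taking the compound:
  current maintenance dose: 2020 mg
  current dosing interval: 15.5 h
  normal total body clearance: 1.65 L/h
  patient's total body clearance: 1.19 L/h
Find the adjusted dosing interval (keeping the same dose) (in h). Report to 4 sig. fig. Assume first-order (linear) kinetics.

To keep the same average steady-state level, dosing rate must scale with clearance.
CL ratio = 1.19 / 1.65 = 0.7212
New interval (same dose) = 15.5 / 0.7212 = 21.49 h

21.49 h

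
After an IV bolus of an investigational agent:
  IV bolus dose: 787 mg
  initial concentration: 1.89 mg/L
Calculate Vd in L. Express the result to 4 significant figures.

416.4 L

Vd = Dose / C₀ = 787.0 / 1.89 = 416.4 L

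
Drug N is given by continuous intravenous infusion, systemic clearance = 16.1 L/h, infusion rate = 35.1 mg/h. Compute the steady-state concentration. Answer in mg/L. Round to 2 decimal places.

At steady state Css = R₀ / CL = 35.1 / 16.10 = 2.180 mg/L

2.18 mg/L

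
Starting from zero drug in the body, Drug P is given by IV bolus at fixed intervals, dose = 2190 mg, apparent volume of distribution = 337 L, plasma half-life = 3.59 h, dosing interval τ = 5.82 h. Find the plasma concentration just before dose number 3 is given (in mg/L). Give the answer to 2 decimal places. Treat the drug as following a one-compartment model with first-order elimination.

2.80 mg/L

C₀ per dose = Dose / Vd = 2190 / 337 = 6.499 mg/L
k = ln2 / t½ = 0.693147 / 3.59 = 0.1931 h⁻¹
Fraction remaining after one interval: r = e^(−kτ) = e^(−0.1931 × 5.82) = 0.3250
Before dose 3, 2 doses have been given (aged 1τ, 2τ).
C_trough = C₀ × (r + r²) = 6.499 × (0.3250 + 0.1056) = 2.798 mg/L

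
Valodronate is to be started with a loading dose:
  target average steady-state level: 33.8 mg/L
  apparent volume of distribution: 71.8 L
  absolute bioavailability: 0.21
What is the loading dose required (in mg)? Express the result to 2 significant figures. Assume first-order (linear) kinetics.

12000 mg

LD = Css × Vd / F = 33.8 × 71.8 / 0.21 = 11560 mg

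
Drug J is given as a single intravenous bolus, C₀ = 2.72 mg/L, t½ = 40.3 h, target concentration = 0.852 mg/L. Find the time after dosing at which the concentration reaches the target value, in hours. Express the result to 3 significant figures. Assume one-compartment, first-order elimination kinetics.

67.5 h

k = ln2 / t½ = 0.693147 / 40.3 = 0.01720 h⁻¹
t = ln(C₀ / C) / k = ln(2.720 / 0.852) / 0.01720
  = ln(3.192) / 0.01720 = 1.161 / 0.01720 = 67.50 h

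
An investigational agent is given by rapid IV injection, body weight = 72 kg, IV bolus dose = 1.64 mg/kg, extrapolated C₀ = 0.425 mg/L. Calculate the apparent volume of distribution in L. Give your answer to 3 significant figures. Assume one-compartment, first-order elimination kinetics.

Dose = 1.64 × 72 = 118.1 mg
Vd = Dose / C₀ = 118.1 / 0.425 = 277.9 L

278 L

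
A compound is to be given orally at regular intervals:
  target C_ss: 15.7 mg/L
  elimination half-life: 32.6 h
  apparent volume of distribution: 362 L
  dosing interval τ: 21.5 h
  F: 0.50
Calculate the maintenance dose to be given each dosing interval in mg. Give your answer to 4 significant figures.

k = ln2 / t½ = 0.693147 / 32.6 = 0.02126 h⁻¹
CL = k × Vd = 0.02126 × 362 = 7.696 L/h
At steady state, F × (Dose/τ) = Css × CL.
Dose = Css × CL × τ / F = 15.7 × 7.696 × 21.5 / 0.50 = 5196 mg

5196 mg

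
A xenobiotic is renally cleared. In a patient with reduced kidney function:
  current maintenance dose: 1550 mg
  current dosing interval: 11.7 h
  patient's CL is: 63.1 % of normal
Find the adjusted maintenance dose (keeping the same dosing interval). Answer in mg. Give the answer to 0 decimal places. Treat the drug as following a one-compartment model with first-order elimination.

To keep the same average steady-state level, dosing rate must scale with clearance.
CL ratio = 63.1 / 100 = 0.6310
New dose (same interval) = 1550 × 0.6310 = 978.1 mg

978 mg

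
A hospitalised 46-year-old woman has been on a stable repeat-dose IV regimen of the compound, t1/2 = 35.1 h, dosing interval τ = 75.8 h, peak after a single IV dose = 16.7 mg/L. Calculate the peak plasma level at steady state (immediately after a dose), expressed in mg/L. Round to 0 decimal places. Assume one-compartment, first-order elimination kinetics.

22 mg/L

k = ln2 / t½ = 0.693147 / 35.1 = 0.01975 h⁻¹
e^(−kτ) = e^(−0.01975 × 75.8) = 0.2238
Accumulation ratio R = 1 / (1 − e^(−kτ)) = 1 / (1 − 0.2238) = 1.288
Steady-state peak = C₀ × R = 16.7 × 1.288 = 21.51 mg/L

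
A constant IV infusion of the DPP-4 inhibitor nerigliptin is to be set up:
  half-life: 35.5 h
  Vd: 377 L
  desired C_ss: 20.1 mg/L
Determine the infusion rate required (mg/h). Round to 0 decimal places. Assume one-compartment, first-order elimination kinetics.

k = ln2 / t½ = 0.693147 / 35.5 = 0.01953 h⁻¹
CL = k × Vd = 0.01953 × 377 = 7.363 L/h
At steady state, infusion rate R₀ = Css × CL = 20.1 × 7.363 = 148.0 mg/h

148 mg/h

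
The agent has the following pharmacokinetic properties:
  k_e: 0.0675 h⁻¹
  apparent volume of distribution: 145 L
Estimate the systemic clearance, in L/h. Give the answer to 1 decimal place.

CL = k × Vd = 0.0675 × 145 = 9.788 L/h

9.8 L/h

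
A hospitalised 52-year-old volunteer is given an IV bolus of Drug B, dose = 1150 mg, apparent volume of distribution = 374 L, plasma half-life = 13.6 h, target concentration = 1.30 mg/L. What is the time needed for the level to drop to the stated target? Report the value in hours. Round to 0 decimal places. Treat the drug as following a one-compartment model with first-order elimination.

C₀ = Dose / Vd = 1150 / 374 = 3.075 mg/L
k = ln2 / t½ = 0.693147 / 13.6 = 0.05097 h⁻¹
t = ln(C₀ / C) / k = ln(3.075 / 1.30) / 0.05097
  = ln(2.365) / 0.05097 = 0.8608 / 0.05097 = 16.89 h

17 h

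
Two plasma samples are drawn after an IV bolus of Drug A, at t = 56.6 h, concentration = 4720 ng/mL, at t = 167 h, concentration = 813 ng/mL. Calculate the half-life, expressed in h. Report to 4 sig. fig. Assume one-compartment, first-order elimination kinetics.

k = ln(C₁/C₂) / (t₂ − t₁) = ln(4720/813) / (167 − 56.6)
  = 1.759 / 110.4 = 0.01593 h⁻¹
t½ = ln2 / k = 0.693147 / 0.01593 = 43.51 h

43.51 h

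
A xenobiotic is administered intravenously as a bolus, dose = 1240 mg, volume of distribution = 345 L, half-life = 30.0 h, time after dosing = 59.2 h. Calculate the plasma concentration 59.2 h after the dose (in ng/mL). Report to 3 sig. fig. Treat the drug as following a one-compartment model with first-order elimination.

915 ng/mL

C₀ = Dose / Vd = 1240 / 345 = 3.594 mg/L
k = ln2 / t½ = 0.693147 / 30.0 = 0.02310 h⁻¹
C = C₀ · e^(−k·t) = 3.594 × e^(−0.02310 × 59.2)
  = 3.594 × 0.2547 = 0.9154 mg/L
Convert: 0.9154 mg/L × 1000 = 915.4 ng/mL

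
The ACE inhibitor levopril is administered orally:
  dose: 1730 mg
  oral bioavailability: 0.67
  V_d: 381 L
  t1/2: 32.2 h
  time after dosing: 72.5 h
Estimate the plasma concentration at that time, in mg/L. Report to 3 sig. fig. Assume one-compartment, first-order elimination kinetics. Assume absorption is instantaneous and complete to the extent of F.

0.639 mg/L

Amount reaching circulation = F × Dose = 0.67 × 1730 = 1159 mg
C₀ = F·Dose / Vd = 1159 / 381 = 3.042 mg/L
k = ln2 / t½ = 0.693147 / 32.2 = 0.02153 h⁻¹
C = C₀ · e^(−k·t) = 3.042 × e^(−0.02153 × 72.5)
  = 3.042 × 0.2099 = 0.6385 mg/L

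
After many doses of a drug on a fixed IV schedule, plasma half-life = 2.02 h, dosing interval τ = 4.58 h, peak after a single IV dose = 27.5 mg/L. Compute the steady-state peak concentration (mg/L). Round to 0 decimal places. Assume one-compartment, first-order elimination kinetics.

k = ln2 / t½ = 0.693147 / 2.02 = 0.3431 h⁻¹
e^(−kτ) = e^(−0.3431 × 4.58) = 0.2078
Accumulation ratio R = 1 / (1 − e^(−kτ)) = 1 / (1 − 0.2078) = 1.262
Steady-state peak = C₀ × R = 27.5 × 1.262 = 34.71 mg/L

35 mg/L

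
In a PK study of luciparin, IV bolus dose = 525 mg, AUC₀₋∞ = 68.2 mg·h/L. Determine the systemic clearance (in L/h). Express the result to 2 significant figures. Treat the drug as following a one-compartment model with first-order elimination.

CL = Dose / AUC = 525 / 68.2 = 7.698 L/h

7.7 L/h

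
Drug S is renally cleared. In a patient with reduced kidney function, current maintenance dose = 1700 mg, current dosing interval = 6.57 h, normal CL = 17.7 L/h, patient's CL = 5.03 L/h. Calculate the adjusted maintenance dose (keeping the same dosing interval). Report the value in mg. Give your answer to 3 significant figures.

483 mg

To keep the same average steady-state level, dosing rate must scale with clearance.
CL ratio = 5.03 / 17.7 = 0.2842
New dose (same interval) = 1700 × 0.2842 = 483.1 mg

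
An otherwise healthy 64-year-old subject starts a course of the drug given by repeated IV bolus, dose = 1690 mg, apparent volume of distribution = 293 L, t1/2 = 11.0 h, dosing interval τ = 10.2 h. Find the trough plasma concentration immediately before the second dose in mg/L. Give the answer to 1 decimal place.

3.0 mg/L

C₀ per dose = Dose / Vd = 1690 / 293 = 5.768 mg/L
k = ln2 / t½ = 0.693147 / 11.0 = 0.06301 h⁻¹
Fraction remaining after one interval: r = e^(−kτ) = e^(−0.06301 × 10.2) = 0.5259
Before dose 2, 1 dose has been given (aged 1τ).
C_trough = C₀ × r = 5.768 × 0.5259 = 3.033 mg/L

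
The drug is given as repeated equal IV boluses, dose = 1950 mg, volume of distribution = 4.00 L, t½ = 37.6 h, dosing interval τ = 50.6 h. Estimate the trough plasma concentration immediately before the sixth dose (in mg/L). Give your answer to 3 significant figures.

C₀ per dose = Dose / Vd = 1950 / 4.00 = 487.5 mg/L
k = ln2 / t½ = 0.693147 / 37.6 = 0.01843 h⁻¹
Fraction remaining after one interval: r = e^(−kτ) = e^(−0.01843 × 50.6) = 0.3935
Before dose 6, 5 doses have been given (aged 1τ, 2τ, 3τ, 4τ, 5τ).
C_trough = C₀ × (r + r² + … + r^5) = C₀ × r(1−r^5)/(1−r)
        = 487.5 × 0.3935 × (1 − 0.009435) / (1 − 0.3935) = 313.3 mg/L

313 mg/L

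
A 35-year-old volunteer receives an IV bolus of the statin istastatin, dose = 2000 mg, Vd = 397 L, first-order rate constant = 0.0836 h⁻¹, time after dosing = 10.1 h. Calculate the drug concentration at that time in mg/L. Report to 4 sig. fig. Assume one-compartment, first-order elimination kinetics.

C₀ = Dose / Vd = 2000 / 397 = 5.038 mg/L
C = C₀ · e^(−k·t) = 5.038 × e^(−0.08360 × 10.1)
  = 5.038 × 0.4298 = 2.165 mg/L

2.165 mg/L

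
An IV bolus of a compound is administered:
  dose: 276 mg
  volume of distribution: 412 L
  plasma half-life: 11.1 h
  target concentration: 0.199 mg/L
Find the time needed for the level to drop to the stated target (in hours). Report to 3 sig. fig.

C₀ = Dose / Vd = 276.0 / 412 = 0.6699 mg/L
k = ln2 / t½ = 0.693147 / 11.1 = 0.06245 h⁻¹
t = ln(C₀ / C) / k = ln(0.6699 / 0.199) / 0.06245
  = ln(3.366) / 0.06245 = 1.214 / 0.06245 = 19.44 h

19.4 h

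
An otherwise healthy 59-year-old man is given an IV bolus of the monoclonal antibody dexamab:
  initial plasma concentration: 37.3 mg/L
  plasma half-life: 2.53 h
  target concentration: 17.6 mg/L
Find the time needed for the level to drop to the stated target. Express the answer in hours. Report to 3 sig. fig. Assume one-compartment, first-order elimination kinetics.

2.74 h

k = ln2 / t½ = 0.693147 / 2.53 = 0.2740 h⁻¹
t = ln(C₀ / C) / k = ln(37.30 / 17.6) / 0.2740
  = ln(2.119) / 0.2740 = 0.7509 / 0.2740 = 2.741 h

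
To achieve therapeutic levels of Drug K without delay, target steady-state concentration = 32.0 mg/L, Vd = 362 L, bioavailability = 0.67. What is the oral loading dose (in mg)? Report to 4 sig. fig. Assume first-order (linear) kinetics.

17290 mg

LD = Css × Vd / F = 32.0 × 362 / 0.67 = 17290 mg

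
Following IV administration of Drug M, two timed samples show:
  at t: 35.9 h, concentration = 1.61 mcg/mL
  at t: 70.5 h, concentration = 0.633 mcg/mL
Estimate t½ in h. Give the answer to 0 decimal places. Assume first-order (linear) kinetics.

26 h

k = ln(C₁/C₂) / (t₂ − t₁) = ln(1.61/0.633) / (70.5 − 35.9)
  = 0.9335 / 34.60 = 0.02698 h⁻¹
t½ = ln2 / k = 0.693147 / 0.02698 = 25.69 h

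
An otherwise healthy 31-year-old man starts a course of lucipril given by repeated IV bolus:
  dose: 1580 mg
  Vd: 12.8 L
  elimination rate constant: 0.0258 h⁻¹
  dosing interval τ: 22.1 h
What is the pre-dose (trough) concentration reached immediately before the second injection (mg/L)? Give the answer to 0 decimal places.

70 mg/L

C₀ per dose = Dose / Vd = 1580 / 12.8 = 123.4 mg/L
Fraction remaining after one interval: r = e^(−kτ) = e^(−0.02580 × 22.1) = 0.5654
Before dose 2, 1 dose has been given (aged 1τ).
C_trough = C₀ × r = 123.4 × 0.5654 = 69.77 mg/L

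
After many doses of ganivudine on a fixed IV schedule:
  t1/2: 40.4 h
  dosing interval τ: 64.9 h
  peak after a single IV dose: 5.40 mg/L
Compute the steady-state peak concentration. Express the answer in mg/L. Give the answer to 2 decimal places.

k = ln2 / t½ = 0.693147 / 40.4 = 0.01716 h⁻¹
e^(−kτ) = e^(−0.01716 × 64.9) = 0.3283
Accumulation ratio R = 1 / (1 − e^(−kτ)) = 1 / (1 − 0.3283) = 1.489
Steady-state peak = C₀ × R = 5.40 × 1.489 = 8.041 mg/L

8.04 mg/L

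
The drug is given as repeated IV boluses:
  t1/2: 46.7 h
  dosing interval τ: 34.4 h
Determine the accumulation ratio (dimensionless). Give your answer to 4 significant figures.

2.501

k = ln2 / t½ = 0.693147 / 46.7 = 0.01484 h⁻¹
e^(−kτ) = e^(−0.01484 × 34.4) = 0.6002
Accumulation ratio R = 1 / (1 − e^(−kτ)) = 1 / (1 − 0.6002) = 2.501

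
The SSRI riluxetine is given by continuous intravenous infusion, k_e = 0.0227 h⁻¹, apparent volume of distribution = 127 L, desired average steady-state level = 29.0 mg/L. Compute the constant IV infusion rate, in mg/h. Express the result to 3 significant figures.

CL = k × Vd = 0.02270 × 127 = 2.883 L/h
At steady state, infusion rate R₀ = Css × CL = 29.0 × 2.883 = 83.61 mg/h

83.6 mg/h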